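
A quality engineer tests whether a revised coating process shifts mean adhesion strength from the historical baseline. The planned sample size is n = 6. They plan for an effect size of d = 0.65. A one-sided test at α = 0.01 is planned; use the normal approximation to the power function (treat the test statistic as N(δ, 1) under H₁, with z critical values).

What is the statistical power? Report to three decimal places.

Noncentrality parameter: δ = d·√n = 0.65 × √6 = 1.5922
One-sided α = 0.01 → critical value z_{0.01} = 2.326.
Power = P(Z > 2.326 − δ) = Φ(-0.734) = 0.2314.

Power ≈ 0.231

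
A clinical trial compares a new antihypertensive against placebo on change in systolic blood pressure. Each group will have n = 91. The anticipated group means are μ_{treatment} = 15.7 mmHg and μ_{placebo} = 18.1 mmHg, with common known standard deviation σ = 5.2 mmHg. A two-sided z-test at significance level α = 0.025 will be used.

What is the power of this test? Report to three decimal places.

Standardized effect: d = |μ_{treatment} − μ_{placebo}| / σ = |15.7 − 18.1| / 5.2 = 0.4615
Noncentrality parameter: λ = d·√(n/2) = 0.4615 × √(91/2) = 3.1132
Critical value for a two-sided test at α = 0.025: z_{α/2} = 2.241.
Power = Φ(λ − 2.241) + Φ(−λ − 2.241) = Φ(0.872) + Φ(-5.355) = 0.8084 + 0.0000 = 0.8084.

Power ≈ 0.808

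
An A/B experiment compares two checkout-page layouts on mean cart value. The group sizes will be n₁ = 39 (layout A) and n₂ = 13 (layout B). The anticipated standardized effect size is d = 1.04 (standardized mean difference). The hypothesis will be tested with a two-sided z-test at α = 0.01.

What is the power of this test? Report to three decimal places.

Noncentrality parameter: δ = d / √(1/n₁ + 1/n₂) = 1.04 / √(1/39 + 1/13) = 3.2474
Critical value for a two-sided test at α = 0.01: z_{α/2} = 2.576.
Power = Φ(δ − 2.576) + Φ(−δ − 2.576) = Φ(0.672) + Φ(-5.823) = 0.7491 + 0.0000 = 0.7491.

Power ≈ 0.749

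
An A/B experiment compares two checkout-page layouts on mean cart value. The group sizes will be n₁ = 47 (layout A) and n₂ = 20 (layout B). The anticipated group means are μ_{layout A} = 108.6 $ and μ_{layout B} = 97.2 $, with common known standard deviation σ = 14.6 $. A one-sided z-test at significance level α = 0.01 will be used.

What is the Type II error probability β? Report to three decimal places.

Standardized effect: d = |μ_{layout A} − μ_{layout B}| / σ = |108.6 − 97.2| / 14.6 = 0.7808
Noncentrality parameter: δ = d / √(1/n₁ + 1/n₂) = 0.7808 / √(1/47 + 1/20) = 2.9247
One-sided α = 0.01 → critical value z_{0.01} = 2.326.
Power = Φ(δ − 2.326) = Φ(0.598) = 0.7252.
Type II error: β = 1 − power = 1 − 0.7252 = 0.2748.

β ≈ 0.275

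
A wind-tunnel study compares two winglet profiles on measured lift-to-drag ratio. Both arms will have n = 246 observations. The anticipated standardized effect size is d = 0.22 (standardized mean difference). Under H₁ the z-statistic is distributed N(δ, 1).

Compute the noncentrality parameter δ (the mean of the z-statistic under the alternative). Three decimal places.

δ ≈ 2.440

The noncentrality parameter scales effect size by the design's sample-size factor: δ = d·√(n/2) = 0.22 × √(246/2) = 2.4399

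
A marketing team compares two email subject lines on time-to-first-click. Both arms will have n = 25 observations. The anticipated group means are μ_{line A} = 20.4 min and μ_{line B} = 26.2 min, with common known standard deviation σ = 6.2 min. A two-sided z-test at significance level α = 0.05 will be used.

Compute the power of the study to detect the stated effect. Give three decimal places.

Standardized effect: d = |μ_{line A} − μ_{line B}| / σ = |20.4 − 26.2| / 6.2 = 0.9355
Noncentrality parameter: λ = d·√(n/2) = 0.9355 × √(25/2) = 3.3074
Critical value for a two-sided test at α = 0.05: z_{α/2} = 1.960.
Power = Φ(λ − 1.960) + Φ(−λ − 1.960) = Φ(1.347) + Φ(-5.267) = 0.9111 + 0.0000 = 0.9111.

Power ≈ 0.911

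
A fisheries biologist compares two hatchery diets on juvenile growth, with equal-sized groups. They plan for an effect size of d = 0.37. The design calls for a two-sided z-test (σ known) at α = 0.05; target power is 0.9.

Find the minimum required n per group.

n = 154 per group

Set Φ(δ − 1.960) = 0.9; then δ − 1.960 = Φ⁻¹(0.9) = 1.282, giving δ = 3.242.
(The Φ(−δ − z_{α/2}) term is vanishingly small for δ > 0 and is dropped in the standard sample-size formula.)
δ = d·√(n/2) ⇒ n = 2(δ/d)² = 2 × (3.242 / 0.37)² = 153.51.
Rounding up, n = 154 per group.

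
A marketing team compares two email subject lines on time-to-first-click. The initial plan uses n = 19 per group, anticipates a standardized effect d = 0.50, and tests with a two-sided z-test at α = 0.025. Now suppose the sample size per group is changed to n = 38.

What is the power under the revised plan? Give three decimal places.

With n = 38 per group: δ = d·√(n/2) = 0.50 × √(38/2) = 2.1794. Critical value z_{0.0125} = 2.241.
Revised power = Φ(δ − 2.241) + Φ(−δ − 2.241) = Φ(-0.062) + Φ(-4.421) = 0.4753 + 0.0000 = 0.4753.

Power ≈ 0.475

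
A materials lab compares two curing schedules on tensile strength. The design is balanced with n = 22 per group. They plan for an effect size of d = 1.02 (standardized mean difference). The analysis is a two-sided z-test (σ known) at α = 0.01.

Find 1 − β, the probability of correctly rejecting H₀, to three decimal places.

Power ≈ 0.790

Noncentrality parameter: δ = d·√(n/2) = 1.02 × √(22/2) = 3.3830
Critical value for a two-sided test at α = 0.01: z_{α/2} = 2.576.
Power = Φ(δ − 2.576) + Φ(−δ − 2.576) = Φ(0.807) + Φ(-5.959) = 0.7902 + 0.0000 = 0.7902.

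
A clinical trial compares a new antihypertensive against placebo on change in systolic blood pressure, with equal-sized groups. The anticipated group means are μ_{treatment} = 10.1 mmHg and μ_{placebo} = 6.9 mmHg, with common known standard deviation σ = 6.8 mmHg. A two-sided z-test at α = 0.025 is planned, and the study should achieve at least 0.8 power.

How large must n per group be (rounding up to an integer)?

Standardized effect: d = |μ_{treatment} − μ_{placebo}| / σ = |10.1 − 6.9| / 6.8 = 0.4706
Set Φ(δ − 2.241) = 0.8; then δ − 2.241 = Φ⁻¹(0.8) = 0.842, giving δ = 3.083.
(For δ > 0 the lower-tail rejection region contributes negligibly to power, so the one-term inversion is standard.)
δ = d·√(n/2) ⇒ n = 2(δ/d)² = 2 × (3.083 / 0.4706)² = 85.84.
Round up to the next whole unit.

n = 86 per group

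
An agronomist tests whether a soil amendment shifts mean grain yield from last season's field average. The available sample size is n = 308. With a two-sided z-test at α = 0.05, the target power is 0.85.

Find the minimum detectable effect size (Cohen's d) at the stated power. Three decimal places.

Need Φ(δ − 1.960) = 0.85, so δ = 1.960 + 1.036 = 2.996.
(Lower-tail contribution to power is negligible for δ > 0.)
δ = d·√n ⇒ d = δ/√n = 2.996/√308 = 0.1707.

d ≈ 0.171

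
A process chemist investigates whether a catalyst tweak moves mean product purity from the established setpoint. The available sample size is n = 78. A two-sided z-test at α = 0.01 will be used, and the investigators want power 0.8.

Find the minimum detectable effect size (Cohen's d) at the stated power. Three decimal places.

Required noncentrality: δ = z_{0.005} + z_{0.20} = 2.576 + 0.842 = 3.417.
(The second rejection-region term Φ(−δ − z_{α/2}) is negligible and dropped.)
δ = d·√n ⇒ d = δ/√n = 3.417/√78 = 0.3870.

d ≈ 0.387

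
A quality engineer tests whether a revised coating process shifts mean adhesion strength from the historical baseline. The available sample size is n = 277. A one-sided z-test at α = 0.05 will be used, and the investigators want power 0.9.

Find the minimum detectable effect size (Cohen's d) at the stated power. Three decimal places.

Need Φ(δ − 1.645) = 0.9, so δ = 1.645 + 1.282 = 2.926.
δ = d·√n ⇒ d = δ/√n = 2.926/√277 = 0.1758.

d ≈ 0.176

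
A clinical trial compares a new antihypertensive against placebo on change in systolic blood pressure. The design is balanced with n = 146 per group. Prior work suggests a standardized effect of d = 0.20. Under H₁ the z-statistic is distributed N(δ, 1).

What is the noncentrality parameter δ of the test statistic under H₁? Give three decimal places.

The noncentrality parameter scales effect size by the design's sample-size factor: δ = d·√(n/2) = 0.20 × √(146/2) = 1.7088

δ ≈ 1.709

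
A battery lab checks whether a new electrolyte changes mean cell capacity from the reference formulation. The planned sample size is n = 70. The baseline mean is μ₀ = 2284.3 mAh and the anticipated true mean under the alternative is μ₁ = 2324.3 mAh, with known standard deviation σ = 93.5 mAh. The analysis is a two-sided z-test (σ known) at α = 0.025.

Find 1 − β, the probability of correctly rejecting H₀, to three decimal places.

Standardized effect: d = |μ₁ − μ₀| / σ = |2324.3 − 2284.3| / 93.5 = 0.4278
Noncentrality parameter: δ = d·√n = 0.4278 × √70 = 3.5793
Two-sided α = 0.025 → critical value z_{0.0125} = 2.241.
Power = Φ(δ − 2.241) + Φ(−δ − 2.241) = Φ(1.338) + Φ(-5.821) = 0.9095 + 0.0000 = 0.9095.

Power ≈ 0.910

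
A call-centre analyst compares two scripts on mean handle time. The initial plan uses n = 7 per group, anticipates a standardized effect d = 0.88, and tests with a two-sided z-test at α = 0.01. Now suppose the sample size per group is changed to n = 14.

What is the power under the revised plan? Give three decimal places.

With n = 14 per group: δ = d·√(n/2) = 0.88 × √(14/2) = 2.3283. Critical value z_{0.005} = 2.576.
Revised power = Φ(δ − 2.576) + Φ(−δ − 2.576) = Φ(-0.248) + Φ(-4.904) = 0.4022 + 0.0000 = 0.4022.

Power ≈ 0.402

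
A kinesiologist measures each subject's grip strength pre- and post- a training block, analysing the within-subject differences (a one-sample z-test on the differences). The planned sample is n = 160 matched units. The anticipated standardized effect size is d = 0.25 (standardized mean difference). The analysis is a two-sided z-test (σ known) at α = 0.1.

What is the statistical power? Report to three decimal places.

Noncentrality parameter: δ = d·√n = 0.25 × √160 = 3.1623
Two-sided α = 0.1 → critical value z_{0.05} = 1.645.
Power = Φ(δ − 1.645) + Φ(−δ − 1.645) = Φ(1.517) + Φ(-4.807) = 0.9354 + 0.0000 = 0.9354.

Power ≈ 0.935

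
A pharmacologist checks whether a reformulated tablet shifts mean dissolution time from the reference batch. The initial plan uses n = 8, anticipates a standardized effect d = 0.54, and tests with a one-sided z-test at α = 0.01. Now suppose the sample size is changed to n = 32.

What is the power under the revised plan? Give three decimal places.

With n = 32: δ = d·√n = 0.54 × √32 = 3.0547. Critical value z_{0.01} = 2.326.
Revised power = P(Z > 2.326 − δ) = Φ(0.728) = 0.7668.

Power ≈ 0.767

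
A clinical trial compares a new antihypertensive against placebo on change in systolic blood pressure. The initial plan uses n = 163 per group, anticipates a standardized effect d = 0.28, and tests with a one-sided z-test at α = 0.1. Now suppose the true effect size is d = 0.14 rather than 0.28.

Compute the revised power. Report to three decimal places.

With d = 0.14: δ = d·√(n/2) = 0.14 × √(163/2) = 1.2639. Critical value z_{0.1} = 1.282.
Revised power = Φ(δ − 1.282) = Φ(-0.018) = 0.4930.

Power ≈ 0.493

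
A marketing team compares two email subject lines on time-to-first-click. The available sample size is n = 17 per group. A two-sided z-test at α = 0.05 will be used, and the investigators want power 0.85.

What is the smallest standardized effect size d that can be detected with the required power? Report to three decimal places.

d ≈ 1.028

Need Φ(δ − 1.960) = 0.85, so δ = 1.960 + 1.036 = 2.996.
(The second rejection-region term Φ(−δ − z_{α/2}) is negligible and dropped.)
δ = d·√(n/2) ⇒ d = δ/√(n/2) = 2.996/√(17/2) = 1.0278.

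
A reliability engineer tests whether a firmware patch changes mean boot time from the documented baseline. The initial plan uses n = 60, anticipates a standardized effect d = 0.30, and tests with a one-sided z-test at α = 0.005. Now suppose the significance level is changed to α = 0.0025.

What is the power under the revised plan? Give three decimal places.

δ = d·√n = 0.30 × √60 = 2.3238 (unchanged). New critical value: z_{0.0025} = 2.807.
Revised power = Φ(δ − 2.807) = Φ(-0.483) = 0.3145.

Power ≈ 0.314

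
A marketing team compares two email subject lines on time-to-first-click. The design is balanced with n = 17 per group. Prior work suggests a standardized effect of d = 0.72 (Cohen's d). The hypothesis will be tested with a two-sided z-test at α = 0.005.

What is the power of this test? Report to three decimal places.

Noncentrality parameter: δ = d·√(n/2) = 0.72 × √(17/2) = 2.0991
Two-sided α = 0.005 → critical value z_{0.0025} = 2.807.
Power = Φ(δ − 2.807) + Φ(−δ − 2.807) = Φ(-0.708) + Φ(-4.906) = 0.2395 + 0.0000 = 0.2395.

Power ≈ 0.240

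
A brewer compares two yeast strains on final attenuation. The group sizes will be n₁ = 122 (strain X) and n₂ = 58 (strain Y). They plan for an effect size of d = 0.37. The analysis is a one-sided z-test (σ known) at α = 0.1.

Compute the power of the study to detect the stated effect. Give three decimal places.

Power ≈ 0.850

Noncentrality parameter: δ = d / √(1/n₁ + 1/n₂) = 0.37 / √(1/122 + 1/58) = 2.3198
Critical value for a one-sided test at α = 0.1: z_α = 1.282.
Power = P(Z > 1.282 − δ) = Φ(1.038) = 0.8504.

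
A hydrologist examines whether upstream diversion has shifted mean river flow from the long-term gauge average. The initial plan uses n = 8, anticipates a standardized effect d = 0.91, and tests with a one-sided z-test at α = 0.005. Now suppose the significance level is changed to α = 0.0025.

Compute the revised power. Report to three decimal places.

Power ≈ 0.408

δ = d·√n = 0.91 × √8 = 2.5739 (unchanged). New critical value: z_{0.0025} = 2.807.
Revised power = P(Z > 2.807 − δ) = Φ(-0.233) = 0.4078.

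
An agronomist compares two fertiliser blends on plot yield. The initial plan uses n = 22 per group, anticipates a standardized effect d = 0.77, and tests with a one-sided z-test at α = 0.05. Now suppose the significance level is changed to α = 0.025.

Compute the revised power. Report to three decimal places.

Power ≈ 0.724

δ = d·√(n/2) = 0.77 × √(22/2) = 2.5538 (unchanged). New critical value: z_{0.025} = 1.960.
Revised power = Φ(δ − 1.960) = Φ(0.594) = 0.7237.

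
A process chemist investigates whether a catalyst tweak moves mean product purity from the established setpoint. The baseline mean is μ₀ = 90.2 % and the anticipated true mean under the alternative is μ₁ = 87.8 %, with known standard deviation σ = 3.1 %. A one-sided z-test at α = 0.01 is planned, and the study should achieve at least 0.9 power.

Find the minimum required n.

Standardized effect: d = |μ₁ − μ₀| / σ = |87.8 − 90.2| / 3.1 = 0.7742
For power 0.9 need Φ(δ − z_{0.01}) = 0.9, so δ = z_{0.01} + z_{0.10} = 2.326 + 1.282 = 3.608.
δ = d·√n ⇒ n = (δ/d)² = (3.608 / 0.7742)² = 21.72.
Rounding up, n = 22.

n = 22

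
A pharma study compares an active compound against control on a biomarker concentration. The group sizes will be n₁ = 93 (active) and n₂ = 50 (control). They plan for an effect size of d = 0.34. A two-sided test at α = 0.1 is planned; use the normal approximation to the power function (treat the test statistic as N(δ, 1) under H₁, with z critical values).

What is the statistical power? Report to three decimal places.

Noncentrality parameter: δ = d / √(1/n₁ + 1/n₂) = 0.34 / √(1/93 + 1/50) = 1.9388
Critical value for a two-sided test at α = 0.1: z_{α/2} = 1.645.
Power = Φ(δ − 1.645) + Φ(−δ − 1.645) = Φ(0.294) + Φ(-3.584) = 0.6156 + 0.0002 = 0.6158.

Power ≈ 0.616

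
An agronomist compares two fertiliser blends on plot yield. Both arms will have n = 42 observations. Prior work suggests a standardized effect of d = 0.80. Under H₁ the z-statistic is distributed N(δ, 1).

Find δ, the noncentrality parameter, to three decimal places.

The noncentrality parameter scales effect size by the design's sample-size factor: δ = d·√(n/2) = 0.80 × √(42/2) = 3.6661

δ ≈ 3.666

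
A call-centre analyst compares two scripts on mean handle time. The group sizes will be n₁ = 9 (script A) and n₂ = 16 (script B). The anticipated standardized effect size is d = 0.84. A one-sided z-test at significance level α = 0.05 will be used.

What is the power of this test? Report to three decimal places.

Power ≈ 0.645

Noncentrality parameter: δ = d / √(1/n₁ + 1/n₂) = 0.84 / √(1/9 + 1/16) = 2.0160
Critical value for a one-sided test at α = 0.05: z_α = 1.645.
Power = P(Z > 1.645 − δ) = Φ(0.371) = 0.6447.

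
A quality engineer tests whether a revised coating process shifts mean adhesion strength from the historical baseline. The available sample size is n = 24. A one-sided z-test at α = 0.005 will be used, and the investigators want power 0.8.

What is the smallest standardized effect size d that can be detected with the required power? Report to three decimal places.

d ≈ 0.698

Need Φ(δ − 2.576) = 0.8, so δ = 2.576 + 0.842 = 3.417.
δ = d·√n ⇒ d = δ/√n = 3.417/√24 = 0.6976.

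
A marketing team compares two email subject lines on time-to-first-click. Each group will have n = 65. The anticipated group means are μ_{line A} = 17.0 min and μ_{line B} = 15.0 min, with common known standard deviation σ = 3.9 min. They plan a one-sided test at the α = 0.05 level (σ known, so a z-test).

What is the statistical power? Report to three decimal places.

Power ≈ 0.899

Standardized effect: d = |μ_{line A} − μ_{line B}| / σ = |17.0 − 15.0| / 3.9 = 0.5128
Noncentrality parameter: δ = d·√(n/2) = 0.5128 × √(65/2) = 2.9235
One-sided α = 0.05 → critical value z_{0.05} = 1.645.
Power = P(Z > 1.645 − δ) = Φ(1.279) = 0.8995.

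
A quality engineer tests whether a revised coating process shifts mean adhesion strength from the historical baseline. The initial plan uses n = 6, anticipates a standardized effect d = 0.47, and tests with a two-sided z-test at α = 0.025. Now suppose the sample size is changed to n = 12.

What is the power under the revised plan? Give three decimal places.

Power ≈ 0.270

With n = 12: δ = d·√n = 0.47 × √12 = 1.6281. Critical value z_{0.0125} = 2.241.
Revised power = Φ(δ − 2.241) + Φ(−δ − 2.241) = Φ(-0.613) + Φ(-3.870) = 0.2698 + 0.0001 = 0.2699.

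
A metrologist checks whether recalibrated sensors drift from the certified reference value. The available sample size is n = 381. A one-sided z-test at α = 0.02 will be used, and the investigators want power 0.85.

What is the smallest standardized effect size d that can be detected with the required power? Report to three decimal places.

d ≈ 0.158

Need Φ(δ − 2.054) = 0.85, so δ = 2.054 + 1.036 = 3.090.
δ = d·√n ⇒ d = δ/√n = 3.090/√381 = 0.1583.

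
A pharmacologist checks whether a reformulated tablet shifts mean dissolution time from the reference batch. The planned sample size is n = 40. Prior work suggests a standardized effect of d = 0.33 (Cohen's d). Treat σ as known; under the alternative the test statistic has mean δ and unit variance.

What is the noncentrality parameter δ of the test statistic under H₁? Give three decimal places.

δ ≈ 2.087

δ = d·√n = 0.33 × √40 = 2.0871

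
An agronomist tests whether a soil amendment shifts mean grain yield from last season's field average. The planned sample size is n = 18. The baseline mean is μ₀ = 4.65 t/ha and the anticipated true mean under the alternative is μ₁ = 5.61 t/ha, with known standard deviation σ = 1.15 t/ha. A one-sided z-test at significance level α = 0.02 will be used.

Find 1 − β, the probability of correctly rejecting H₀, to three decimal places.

Power ≈ 0.932

Standardized effect: d = |μ₁ − μ₀| / σ = |5.61 − 4.65| / 1.15 = 0.8348
Noncentrality parameter: δ = d·√n = 0.8348 × √18 = 3.5417
Critical value for a one-sided test at α = 0.02: z_α = 2.054.
Power = Φ(δ − 2.054) = Φ(1.488) = 0.9316.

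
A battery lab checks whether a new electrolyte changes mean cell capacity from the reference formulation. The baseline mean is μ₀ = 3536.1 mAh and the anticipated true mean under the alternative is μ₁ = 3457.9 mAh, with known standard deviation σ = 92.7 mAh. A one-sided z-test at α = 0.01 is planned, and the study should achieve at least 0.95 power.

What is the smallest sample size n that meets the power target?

Standardized effect: d = |μ₁ − μ₀| / σ = |3457.9 − 3536.1| / 92.7 = 0.8436
For power 0.95 need Φ(δ − z_{0.01}) = 0.95, so δ = z_{0.01} + z_{0.05} = 2.326 + 1.645 = 3.971.
δ = d·√n ⇒ n = (δ/d)² = (3.971 / 0.8436)² = 22.16.
Round up to the next whole unit.

n = 23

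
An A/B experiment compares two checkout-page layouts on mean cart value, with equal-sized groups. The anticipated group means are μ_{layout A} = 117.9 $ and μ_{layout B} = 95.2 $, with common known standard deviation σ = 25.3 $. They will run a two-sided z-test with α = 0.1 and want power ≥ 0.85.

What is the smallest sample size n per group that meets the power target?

n = 18 per group

Standardized effect: d = |μ_{layout A} − μ_{layout B}| / σ = |117.9 − 95.2| / 25.3 = 0.8972
For power 0.85 need Φ(δ − z_{0.05}) = 0.85, so δ = z_{0.05} + z_{0.15} = 1.645 + 1.036 = 2.681.
(Ignoring the negligible lower-tail rejection probability gives the usual closed-form inversion.)
δ = d·√(n/2) ⇒ n = 2(δ/d)² = 2 × (2.681 / 0.8972)² = 17.86.
Rounding up, n = 18 per group.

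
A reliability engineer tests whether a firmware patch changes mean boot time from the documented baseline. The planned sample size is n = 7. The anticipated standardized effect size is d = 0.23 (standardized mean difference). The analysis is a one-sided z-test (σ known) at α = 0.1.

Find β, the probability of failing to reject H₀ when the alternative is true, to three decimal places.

β ≈ 0.750

Noncentrality parameter: λ = d·√n = 0.23 × √7 = 0.6085
Critical value for a one-sided test at α = 0.1: z_α = 1.282.
Power = Φ(λ − 1.282) = Φ(-0.673) = 0.2505.
Type II error: β = 1 − power = 1 − 0.2505 = 0.7495.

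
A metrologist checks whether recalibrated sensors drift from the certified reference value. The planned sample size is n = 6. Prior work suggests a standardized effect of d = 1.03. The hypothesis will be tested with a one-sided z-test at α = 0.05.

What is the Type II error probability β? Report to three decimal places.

Noncentrality parameter: δ = d·√n = 1.03 × √6 = 2.5230
Critical value for a one-sided test at α = 0.05: z_α = 1.645.
Power = P(Z > 1.645 − δ) = Φ(0.878) = 0.8101.
Type II error: β = 1 − power = 1 − 0.8101 = 0.1899.

β ≈ 0.190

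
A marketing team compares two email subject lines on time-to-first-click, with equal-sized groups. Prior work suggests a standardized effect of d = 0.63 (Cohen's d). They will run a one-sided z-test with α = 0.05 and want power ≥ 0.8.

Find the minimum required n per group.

n = 32 per group

Set Φ(δ − 1.645) = 0.8; then δ − 1.645 = Φ⁻¹(0.8) = 0.842, giving δ = 2.486.
δ = d·√(n/2) ⇒ n = 2(δ/d)² = 2 × (2.486 / 0.63)² = 31.15.
Rounding up, n = 32 per group.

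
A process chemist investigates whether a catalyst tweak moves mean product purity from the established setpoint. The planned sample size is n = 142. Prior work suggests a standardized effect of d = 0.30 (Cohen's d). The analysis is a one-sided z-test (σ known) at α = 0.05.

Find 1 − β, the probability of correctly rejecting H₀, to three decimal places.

Noncentrality parameter: δ = d·√n = 0.30 × √142 = 3.5749
Critical value for a one-sided test at α = 0.05: z_α = 1.645.
Power = P(Z > 1.645 − δ) = Φ(1.930) = 0.9732.

Power ≈ 0.973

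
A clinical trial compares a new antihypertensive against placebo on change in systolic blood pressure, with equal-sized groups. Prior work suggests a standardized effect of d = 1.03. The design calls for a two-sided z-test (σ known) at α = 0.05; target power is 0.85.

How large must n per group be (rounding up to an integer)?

n = 17 per group

Set Φ(δ − 1.960) = 0.85; then δ − 1.960 = Φ⁻¹(0.85) = 1.036, giving δ = 2.996.
(For δ > 0 the lower-tail rejection region contributes negligibly to power, so the one-term inversion is standard.)
δ = d·√(n/2) ⇒ n = 2(δ/d)² = 2 × (2.996 / 1.03)² = 16.93.
Round up to the next whole unit.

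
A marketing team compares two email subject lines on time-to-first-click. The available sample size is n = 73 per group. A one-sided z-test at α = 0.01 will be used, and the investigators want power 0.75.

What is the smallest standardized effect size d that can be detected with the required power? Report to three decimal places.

Required noncentrality: δ = z_{0.01} + z_{0.25} = 2.326 + 0.674 = 3.001.
δ = d·√(n/2) ⇒ d = δ/√(n/2) = 3.001/√(73/2) = 0.4967.

d ≈ 0.497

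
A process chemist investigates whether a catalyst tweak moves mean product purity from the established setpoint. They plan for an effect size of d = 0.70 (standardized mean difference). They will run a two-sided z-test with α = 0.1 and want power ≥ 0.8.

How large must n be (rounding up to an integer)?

n = 13

Set Φ(δ − 1.645) = 0.8; then δ − 1.645 = Φ⁻¹(0.8) = 0.842, giving δ = 2.486.
(The Φ(−δ − z_{α/2}) term is vanishingly small for δ > 0 and is dropped in the standard sample-size formula.)
δ = d·√n ⇒ n = (δ/d)² = (2.486 / 0.70)² = 12.62.
Round up to the next whole unit.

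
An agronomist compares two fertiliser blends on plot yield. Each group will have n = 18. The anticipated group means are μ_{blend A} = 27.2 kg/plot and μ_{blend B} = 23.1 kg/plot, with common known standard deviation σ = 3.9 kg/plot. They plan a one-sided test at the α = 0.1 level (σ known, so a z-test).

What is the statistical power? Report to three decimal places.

Standardized effect: d = |μ_{blend A} − μ_{blend B}| / σ = |27.2 − 23.1| / 3.9 = 1.0513
Noncentrality parameter: δ = d·√(n/2) = 1.0513 × √(18/2) = 3.1538
Critical value for a one-sided test at α = 0.1: z_α = 1.282.
Power = Φ(δ − 1.282) = Φ(1.872) = 0.9694.

Power ≈ 0.969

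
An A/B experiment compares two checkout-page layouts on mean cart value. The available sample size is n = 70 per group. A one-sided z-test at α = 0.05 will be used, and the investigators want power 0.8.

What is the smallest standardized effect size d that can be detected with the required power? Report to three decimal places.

Need Φ(δ − 1.645) = 0.8, so δ = 1.645 + 0.842 = 2.486.
δ = d·√(n/2) ⇒ d = δ/√(n/2) = 2.486/√(70/2) = 0.4203.

d ≈ 0.420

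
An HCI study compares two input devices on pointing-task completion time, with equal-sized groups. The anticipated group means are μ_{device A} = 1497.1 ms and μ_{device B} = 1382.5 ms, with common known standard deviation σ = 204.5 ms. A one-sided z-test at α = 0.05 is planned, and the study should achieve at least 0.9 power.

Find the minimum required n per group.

Standardized effect: d = |μ_{device A} − μ_{device B}| / σ = |1497.1 − 1382.5| / 204.5 = 0.5604
Set Φ(δ − 1.645) = 0.9; then δ − 1.645 = Φ⁻¹(0.9) = 1.282, giving δ = 2.926.
δ = d·√(n/2) ⇒ n = 2(δ/d)² = 2 × (2.926 / 0.5604)² = 54.54.
Round up to the next whole unit.

n = 55 per group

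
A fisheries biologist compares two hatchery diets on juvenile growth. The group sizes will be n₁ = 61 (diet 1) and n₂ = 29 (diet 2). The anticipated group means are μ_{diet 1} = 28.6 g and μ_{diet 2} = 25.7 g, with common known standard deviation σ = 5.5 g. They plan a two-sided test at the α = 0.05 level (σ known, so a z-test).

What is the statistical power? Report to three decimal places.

Standardized effect: d = |μ_{diet 1} − μ_{diet 2}| / σ = |28.6 − 25.7| / 5.5 = 0.5273
Noncentrality parameter: δ = d / √(1/n₁ + 1/n₂) = 0.5273 / √(1/61 + 1/29) = 2.3376
Critical value for a two-sided test at α = 0.05: z_{α/2} = 1.960.
Power = Φ(δ − 1.960) + Φ(−δ − 1.960) = Φ(0.378) + Φ(-4.298) = 0.6472 + 0.0000 = 0.6472.

Power ≈ 0.647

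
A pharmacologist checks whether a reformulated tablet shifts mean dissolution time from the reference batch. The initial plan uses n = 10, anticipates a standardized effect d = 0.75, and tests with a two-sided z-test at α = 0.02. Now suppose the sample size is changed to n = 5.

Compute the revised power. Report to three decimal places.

With n = 5: δ = d·√n = 0.75 × √5 = 1.6771. Critical value z_{0.01} = 2.326.
Revised power = Φ(δ − 2.326) + Φ(−δ − 2.326) = Φ(-0.649) + Φ(-4.003) = 0.2581 + 0.0000 = 0.2581.

Power ≈ 0.258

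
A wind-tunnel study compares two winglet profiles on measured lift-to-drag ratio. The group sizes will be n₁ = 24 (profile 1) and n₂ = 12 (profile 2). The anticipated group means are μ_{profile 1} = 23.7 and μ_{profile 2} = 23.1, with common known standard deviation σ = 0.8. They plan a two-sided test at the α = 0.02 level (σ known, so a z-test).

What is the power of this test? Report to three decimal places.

Power ≈ 0.419

Standardized effect: d = |μ_{profile 1} − μ_{profile 2}| / σ = |23.7 − 23.1| / 0.8 = 0.7500
Noncentrality parameter: δ = d / √(1/n₁ + 1/n₂) = 0.7500 / √(1/24 + 1/12) = 2.1213
Critical value for a two-sided test at α = 0.02: z_{α/2} = 2.326.
Power = Φ(δ − 2.326) + Φ(−δ − 2.326) = Φ(-0.205) + Φ(-4.448) = 0.4188 + 0.0000 = 0.4188.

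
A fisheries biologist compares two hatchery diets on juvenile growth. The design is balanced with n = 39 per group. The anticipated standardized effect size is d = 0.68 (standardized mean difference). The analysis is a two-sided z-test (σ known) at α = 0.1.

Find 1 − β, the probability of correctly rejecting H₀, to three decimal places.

Power ≈ 0.913

Noncentrality parameter: δ = d·√(n/2) = 0.68 × √(39/2) = 3.0028
Critical value for a two-sided test at α = 0.1: z_{α/2} = 1.645.
Power = Φ(δ − 1.645) + Φ(−δ − 1.645) = Φ(1.358) + Φ(-4.648) = 0.9128 + 0.0000 = 0.9128.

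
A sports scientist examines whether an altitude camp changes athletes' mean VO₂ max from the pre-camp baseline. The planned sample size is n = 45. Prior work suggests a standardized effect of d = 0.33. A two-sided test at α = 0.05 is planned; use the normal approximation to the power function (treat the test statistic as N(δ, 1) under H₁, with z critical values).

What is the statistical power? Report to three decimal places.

Power ≈ 0.600

Noncentrality parameter: δ = d·√n = 0.33 × √45 = 2.2137
Two-sided α = 0.05 → critical value z_{0.025} = 1.960.
Power = Φ(δ − 1.960) + Φ(−δ − 1.960) = Φ(0.254) + Φ(-4.174) = 0.6002 + 0.0000 = 0.6002.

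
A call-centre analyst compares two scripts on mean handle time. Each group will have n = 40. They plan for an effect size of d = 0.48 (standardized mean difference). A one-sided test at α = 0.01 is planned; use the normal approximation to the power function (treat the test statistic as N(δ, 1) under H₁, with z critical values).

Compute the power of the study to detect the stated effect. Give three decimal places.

Noncentrality parameter: λ = d·√(n/2) = 0.48 × √(40/2) = 2.1466
One-sided α = 0.01 → critical value z_{0.01} = 2.326.
Power = P(Z > 2.326 − λ) = Φ(-0.180) = 0.4287.

Power ≈ 0.429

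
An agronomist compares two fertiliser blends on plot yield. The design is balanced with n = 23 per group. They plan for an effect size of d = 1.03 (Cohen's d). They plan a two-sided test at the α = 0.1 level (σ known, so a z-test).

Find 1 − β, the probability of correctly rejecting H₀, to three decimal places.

Power ≈ 0.968

Noncentrality parameter: δ = d·√(n/2) = 1.03 × √(23/2) = 3.4929
Two-sided α = 0.1 → critical value z_{0.05} = 1.645.
Power = Φ(δ − 1.645) + Φ(−δ − 1.645) = Φ(1.848) + Φ(-5.138) = 0.9677 + 0.0000 = 0.9677.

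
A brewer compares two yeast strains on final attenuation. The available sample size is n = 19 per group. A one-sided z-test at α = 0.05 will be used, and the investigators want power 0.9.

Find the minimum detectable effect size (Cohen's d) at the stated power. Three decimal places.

Required noncentrality: δ = z_{0.05} + z_{0.10} = 1.645 + 1.282 = 2.926.
δ = d·√(n/2) ⇒ d = δ/√(n/2) = 2.926/√(19/2) = 0.9495.

d ≈ 0.949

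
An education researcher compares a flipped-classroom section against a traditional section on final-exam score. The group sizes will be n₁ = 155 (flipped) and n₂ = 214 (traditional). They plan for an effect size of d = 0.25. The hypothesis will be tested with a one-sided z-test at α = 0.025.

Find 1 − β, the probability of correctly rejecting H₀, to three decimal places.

Noncentrality parameter: δ = d / √(1/n₁ + 1/n₂) = 0.25 / √(1/155 + 1/214) = 2.3703
One-sided α = 0.025 → critical value z_{0.025} = 1.960.
Power = P(Z > 1.960 − δ) = Φ(0.410) = 0.6592.

Power ≈ 0.659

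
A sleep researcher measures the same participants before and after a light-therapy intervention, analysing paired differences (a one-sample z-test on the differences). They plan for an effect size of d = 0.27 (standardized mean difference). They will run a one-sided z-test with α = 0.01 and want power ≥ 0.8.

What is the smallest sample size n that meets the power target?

n = 138

For power 0.8 need Φ(δ − z_{0.01}) = 0.8, so δ = z_{0.01} + z_{0.20} = 2.326 + 0.842 = 3.168.
δ = d·√n ⇒ n = (δ/d)² = (3.168 / 0.27)² = 137.67.
Round up to the next whole unit.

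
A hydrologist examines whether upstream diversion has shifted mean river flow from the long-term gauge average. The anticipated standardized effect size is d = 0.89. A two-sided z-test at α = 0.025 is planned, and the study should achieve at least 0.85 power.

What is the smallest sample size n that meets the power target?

n = 14

For power 0.85 need Φ(δ − z_{0.0125}) = 0.85, so δ = z_{0.0125} + z_{0.15} = 2.241 + 1.036 = 3.278.
(The Φ(−δ − z_{α/2}) term is vanishingly small for δ > 0 and is dropped in the standard sample-size formula.)
δ = d·√n ⇒ n = (δ/d)² = (3.278 / 0.89)² = 13.56.
Rounding up, n = 14.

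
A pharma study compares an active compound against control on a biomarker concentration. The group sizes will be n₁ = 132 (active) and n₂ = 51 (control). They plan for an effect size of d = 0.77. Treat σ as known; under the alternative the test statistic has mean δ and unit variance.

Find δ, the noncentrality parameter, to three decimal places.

δ = d / √(1/n₁ + 1/n₂) = 0.77 / √(1/132 + 1/51) = 4.6702

δ ≈ 4.670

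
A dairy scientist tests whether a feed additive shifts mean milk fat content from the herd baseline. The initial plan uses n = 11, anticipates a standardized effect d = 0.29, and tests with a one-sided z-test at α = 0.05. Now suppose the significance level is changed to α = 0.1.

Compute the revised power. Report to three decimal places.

Power ≈ 0.375

δ = d·√n = 0.29 × √11 = 0.9618 (unchanged). New critical value: z_{0.1} = 1.282.
Revised power = Φ(δ − 1.282) = Φ(-0.320) = 0.3746.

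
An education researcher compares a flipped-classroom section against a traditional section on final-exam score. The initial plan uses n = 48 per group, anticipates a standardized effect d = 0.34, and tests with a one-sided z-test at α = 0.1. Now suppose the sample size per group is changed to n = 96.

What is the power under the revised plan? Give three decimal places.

With n = 96 per group: δ = d·√(n/2) = 0.34 × √(96/2) = 2.3556. Critical value z_{0.1} = 1.282.
Revised power = P(Z > 1.282 − δ) = Φ(1.074) = 0.8586.

Power ≈ 0.859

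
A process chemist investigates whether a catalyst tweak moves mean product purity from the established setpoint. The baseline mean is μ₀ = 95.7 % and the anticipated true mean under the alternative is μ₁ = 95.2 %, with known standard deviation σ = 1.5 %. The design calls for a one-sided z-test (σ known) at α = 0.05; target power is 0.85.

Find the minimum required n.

Standardized effect: d = |μ₁ − μ₀| / σ = |95.2 − 95.7| / 1.5 = 0.3333
For power 0.85 need Φ(δ − z_{0.05}) = 0.85, so δ = z_{0.05} + z_{0.15} = 1.645 + 1.036 = 2.681.
δ = d·√n ⇒ n = (δ/d)² = (2.681 / 0.3333)² = 64.70.
Round up to the next whole unit.

n = 65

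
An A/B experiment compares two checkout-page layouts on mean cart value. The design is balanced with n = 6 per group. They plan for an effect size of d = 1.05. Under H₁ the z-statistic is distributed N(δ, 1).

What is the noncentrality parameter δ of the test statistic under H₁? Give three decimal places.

δ ≈ 1.819

δ = d·√(n/2) = 1.05 × √(6/2) = 1.8187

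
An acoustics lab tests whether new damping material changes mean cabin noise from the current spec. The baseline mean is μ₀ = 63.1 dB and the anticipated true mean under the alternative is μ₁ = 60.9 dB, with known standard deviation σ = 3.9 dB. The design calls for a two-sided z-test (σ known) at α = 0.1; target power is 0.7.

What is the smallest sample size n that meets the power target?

n = 15

Standardized effect: d = |μ₁ − μ₀| / σ = |60.9 − 63.1| / 3.9 = 0.5641
For power 0.7 need Φ(δ − z_{0.05}) = 0.7, so δ = z_{0.05} + z_{0.30} = 1.645 + 0.524 = 2.169.
(The Φ(−δ − z_{α/2}) term is vanishingly small for δ > 0 and is dropped in the standard sample-size formula.)
δ = d·√n ⇒ n = (δ/d)² = (2.169 / 0.5641)² = 14.79.
Round up to the next whole unit.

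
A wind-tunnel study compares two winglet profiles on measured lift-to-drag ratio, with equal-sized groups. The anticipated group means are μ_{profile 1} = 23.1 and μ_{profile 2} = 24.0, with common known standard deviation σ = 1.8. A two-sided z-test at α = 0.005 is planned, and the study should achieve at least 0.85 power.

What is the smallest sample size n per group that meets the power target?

Standardized effect: d = |μ_{profile 1} − μ_{profile 2}| / σ = |23.1 − 24.0| / 1.8 = 0.5000
Set Φ(δ − 2.807) = 0.85; then δ − 2.807 = Φ⁻¹(0.85) = 1.036, giving δ = 3.843.
(For δ > 0 the lower-tail rejection region contributes negligibly to power, so the one-term inversion is standard.)
δ = d·√(n/2) ⇒ n = 2(δ/d)² = 2 × (3.843 / 0.5000)² = 118.18.
Round up to the next whole unit.

n = 119 per group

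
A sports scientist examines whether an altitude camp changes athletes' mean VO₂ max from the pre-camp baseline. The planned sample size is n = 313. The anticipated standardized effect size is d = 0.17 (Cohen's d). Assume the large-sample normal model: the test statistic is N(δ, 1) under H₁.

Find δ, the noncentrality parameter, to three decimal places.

δ ≈ 3.008

The noncentrality parameter scales effect size by the design's sample-size factor: δ = d·√n = 0.17 × √313 = 3.0076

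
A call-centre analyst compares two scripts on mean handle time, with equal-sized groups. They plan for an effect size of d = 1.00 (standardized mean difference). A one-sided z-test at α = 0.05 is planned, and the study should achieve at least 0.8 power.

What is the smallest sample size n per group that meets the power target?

Set Φ(δ − 1.645) = 0.8; then δ − 1.645 = Φ⁻¹(0.8) = 0.842, giving δ = 2.486.
δ = d·√(n/2) ⇒ n = 2(δ/d)² = 2 × (2.486 / 1.00)² = 12.37.
Round up to the next whole unit.

n = 13 per group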